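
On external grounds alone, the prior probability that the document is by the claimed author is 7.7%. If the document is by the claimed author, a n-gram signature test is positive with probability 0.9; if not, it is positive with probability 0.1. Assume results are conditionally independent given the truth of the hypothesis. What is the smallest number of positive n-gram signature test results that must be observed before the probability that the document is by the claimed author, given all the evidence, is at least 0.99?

Prior odds = 0.077/0.923 = 77/923.
Likelihood ratio of a positive = 0.9/0.1 = 9.
Target odds: 0.99 ÷ 0.01 = 99.
Need (77/923) × 9ⁿ ≥ 99, i.e. 9ⁿ ≥ 8307/7.
9³ = 729 falls short of 8307/7 but 9⁴ = 6561 reaches it, so n = 4.

4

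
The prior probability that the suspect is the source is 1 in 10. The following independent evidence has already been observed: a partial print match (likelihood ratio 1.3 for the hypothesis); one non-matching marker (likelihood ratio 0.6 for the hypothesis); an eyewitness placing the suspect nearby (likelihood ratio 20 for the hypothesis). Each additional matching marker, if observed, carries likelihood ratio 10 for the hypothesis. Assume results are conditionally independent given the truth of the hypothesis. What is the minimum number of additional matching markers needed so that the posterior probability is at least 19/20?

2

Prior odds = 0.1/0.9 = 1/9.
Combined Bayes factor of the evidence already in hand = 1.3 × 0.6 × 20 = 15.6.
Odds after that evidence = (1/9) × 15.6 = 26/15.
Target odds = 0.95/0.05 = 19.
Need 10ⁿ ≥ 19 ÷ (26/15) = 285/26.
10¹ = 10 falls short of 285/26 but 10² = 100 reaches it, so n = 2.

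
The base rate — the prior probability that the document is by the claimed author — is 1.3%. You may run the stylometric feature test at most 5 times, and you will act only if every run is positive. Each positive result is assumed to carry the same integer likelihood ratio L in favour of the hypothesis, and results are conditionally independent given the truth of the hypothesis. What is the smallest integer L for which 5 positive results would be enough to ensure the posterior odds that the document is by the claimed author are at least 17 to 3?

4

Prior odds = 0.013/0.987 = 13/987.
Target odds = 17/3.
Need L⁵ ≥ 17/3 ÷ (13/987) = 5593/13.
3⁵ = 243 < 5593/13 ≤ 1024 = 4⁵, so L = 4.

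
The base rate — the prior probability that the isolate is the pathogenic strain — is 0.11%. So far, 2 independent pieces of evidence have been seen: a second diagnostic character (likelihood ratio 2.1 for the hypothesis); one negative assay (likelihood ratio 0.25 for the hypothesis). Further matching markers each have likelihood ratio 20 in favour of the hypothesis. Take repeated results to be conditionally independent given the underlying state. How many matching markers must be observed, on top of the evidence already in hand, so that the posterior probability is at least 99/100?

Prior odds = 0.0011/0.9989 = 11/9989.
Combined Bayes factor of the evidence already in hand = 2.1 × 0.25 = 0.525.
Odds after that evidence = (11/9989) × 0.525 = 33/57080.
Target odds = 0.99/0.01 = 99.
Need 20ⁿ ≥ 99 ÷ (33/57080) = 171240.
20⁴ = 160000 falls short of 171240 but 20⁵ = 3200000 reaches it, so n = 5.

5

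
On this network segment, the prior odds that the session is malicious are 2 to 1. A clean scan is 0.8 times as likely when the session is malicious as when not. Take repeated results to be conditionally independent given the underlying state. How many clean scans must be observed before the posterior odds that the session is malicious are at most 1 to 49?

Prior odds = 2.
Likelihood ratio per clean scan = 0.8.
Target odds = 1/49.
Require 0.8ⁿ ≤ 1/49 ÷ 2 = 1/98.
0.8²⁰ ≈0.0115292 is still above 1/98 but 0.8²¹ ≈0.00922337 is at or below it, so n = 21.

21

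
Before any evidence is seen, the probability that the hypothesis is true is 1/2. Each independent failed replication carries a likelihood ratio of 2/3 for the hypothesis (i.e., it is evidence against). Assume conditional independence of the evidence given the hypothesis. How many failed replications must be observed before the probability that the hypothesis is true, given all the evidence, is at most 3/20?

Prior odds: 0.5 ÷ 0.5 = 1.
Likelihood ratio per failed replication = 2/3.
Target odds: 0.15 ÷ 0.85 = 3/17.
Need 1 × (2/3)ⁿ ≤ 3/17, i.e. (2/3)ⁿ ≤ 3/17.
(2/3)⁴ = 16/81 is still above 3/17 but (2/3)⁵ = 32/243 is at or below it, so n = 5.

5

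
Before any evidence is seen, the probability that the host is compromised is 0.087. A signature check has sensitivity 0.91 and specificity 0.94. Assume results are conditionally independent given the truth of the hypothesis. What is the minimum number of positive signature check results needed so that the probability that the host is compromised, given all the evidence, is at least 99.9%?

4

Prior odds = 0.087/0.913 = 87/913.
False-positive rate = 1 − 0.94 = 0.06; likelihood ratio of a positive = 0.91/0.06 = 91/6.
Target odds: 0.999 ÷ 0.001 = 999.
Need (87/913) × (91/6)ⁿ ≥ 999, i.e. (91/6)ⁿ ≥ 304029/29.
(91/6)³ = 753571/216 falls short of 304029/29 but (91/6)⁴ = 68574961/1296 reaches it, so n = 4.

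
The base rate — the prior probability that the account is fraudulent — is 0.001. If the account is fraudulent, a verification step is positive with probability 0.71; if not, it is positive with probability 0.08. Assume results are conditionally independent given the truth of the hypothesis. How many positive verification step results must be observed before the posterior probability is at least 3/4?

Prior odds = 0.001/0.999 = 1/999.
Likelihood ratio of a positive = 0.71/0.08 = 8.875.
Target posterior odds = 0.75/0.25 = 3.
Need (1/999) × 8.875ⁿ ≥ 3, i.e. 8.875ⁿ ≥ 2997.
8.875³ = 357911/512 falls short of 2997 but 8.875⁴ = 25411681/4096 reaches it, so n = 4.

4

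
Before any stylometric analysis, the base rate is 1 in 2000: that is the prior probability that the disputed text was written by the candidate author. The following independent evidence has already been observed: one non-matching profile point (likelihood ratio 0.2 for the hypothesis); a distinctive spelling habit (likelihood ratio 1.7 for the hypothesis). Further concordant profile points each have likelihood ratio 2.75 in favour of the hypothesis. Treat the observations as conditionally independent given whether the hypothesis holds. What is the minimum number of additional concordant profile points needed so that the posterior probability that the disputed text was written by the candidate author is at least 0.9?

11

Prior odds = 0.0005/0.9995 = 1/1999.
Combined Bayes factor of the evidence already in hand = 0.2 × 1.7 = 0.34.
Odds after that evidence = (1/1999) × 0.34 = 17/99950.
Target odds = 0.9/0.1 = 9.
Need 2.75ⁿ ≥ 9 ÷ (17/99950) = 899550/17.
2.75¹⁰ ≈24735.9 falls short of 899550/17 but 2.75¹¹ ≈68023.6 reaches it, so n = 11.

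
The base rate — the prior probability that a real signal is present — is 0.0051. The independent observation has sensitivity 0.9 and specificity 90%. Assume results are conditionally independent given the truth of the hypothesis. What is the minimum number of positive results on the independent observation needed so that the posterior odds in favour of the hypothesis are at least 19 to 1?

Prior odds = 0.0051/0.9949 = 51/9949.
False-positive rate = 1 − 0.9 = 0.1; likelihood ratio of a positive = 0.9/0.1 = 9.
Target odds = 19.
Need (51/9949) × 9ⁿ ≥ 19, i.e. 9ⁿ ≥ 189031/51.
9³ = 729 falls short of 189031/51 but 9⁴ = 6561 reaches it, so n = 4.

4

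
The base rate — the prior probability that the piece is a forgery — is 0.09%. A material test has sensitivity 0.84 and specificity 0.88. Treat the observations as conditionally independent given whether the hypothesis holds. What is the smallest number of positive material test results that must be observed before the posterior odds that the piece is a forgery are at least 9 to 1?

5

Prior odds = 0.0009/0.9991 = 9/9991.
False-positive rate = 1 − 0.88 = 0.12; likelihood ratio of a positive = 0.84/0.12 = 7.
Target odds = 9.
Require 7ⁿ ≥ 9 ÷ (9/9991) = 9991.
7⁴ = 2401 falls short of 9991 but 7⁵ = 16807 reaches it, so n = 5.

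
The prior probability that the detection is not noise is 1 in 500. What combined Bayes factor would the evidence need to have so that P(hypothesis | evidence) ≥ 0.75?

1497

Prior odds = 0.002/0.998 = 1/499.
Target odds = 0.75/0.25 = 3.
Required Bayes factor = 3 ÷ (1/499) = 1497.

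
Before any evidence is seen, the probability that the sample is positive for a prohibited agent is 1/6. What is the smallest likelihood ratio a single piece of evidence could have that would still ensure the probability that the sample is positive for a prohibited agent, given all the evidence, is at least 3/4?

Prior odds = (1/6)/(5/6) = 0.2.
Target odds = 0.75/0.25 = 3.
Required Bayes factor = 3 ÷ 0.2 = 15.

15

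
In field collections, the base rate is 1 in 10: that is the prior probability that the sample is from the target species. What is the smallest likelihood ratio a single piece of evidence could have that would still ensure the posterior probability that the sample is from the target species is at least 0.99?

891

Prior odds = 0.1/0.9 = 1/9.
Target odds = 0.99/0.01 = 99.
Required Bayes factor = 99 ÷ (1/9) = 891.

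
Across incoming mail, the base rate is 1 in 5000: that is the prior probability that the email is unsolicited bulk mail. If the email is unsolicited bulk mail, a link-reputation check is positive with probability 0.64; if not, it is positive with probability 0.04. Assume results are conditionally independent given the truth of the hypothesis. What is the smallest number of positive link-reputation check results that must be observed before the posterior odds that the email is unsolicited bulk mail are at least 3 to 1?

Prior odds: 0.0002 ÷ 0.9998 = 1/4999.
Likelihood ratio of a positive = 0.64/0.04 = 16.
Target odds = 3.
Require 16ⁿ ≥ 3 ÷ (1/4999) = 14997.
16³ = 4096 falls short of 14997 but 16⁴ = 65536 reaches it, so n = 4.

4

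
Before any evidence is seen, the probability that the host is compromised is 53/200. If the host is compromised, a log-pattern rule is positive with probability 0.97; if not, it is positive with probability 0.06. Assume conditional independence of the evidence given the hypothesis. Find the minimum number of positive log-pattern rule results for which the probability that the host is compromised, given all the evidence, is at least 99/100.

Prior odds: 0.265 ÷ 0.735 = 53/147.
Likelihood ratio of a positive = 0.97/0.06 = 97/6.
Target odds: 0.99 ÷ 0.01 = 99.
Require (97/6)ⁿ ≥ 99 ÷ (53/147) = 14553/53.
(97/6)² = 9409/36 falls short of 14553/53 but (97/6)³ = 912673/216 reaches it, so n = 3.

3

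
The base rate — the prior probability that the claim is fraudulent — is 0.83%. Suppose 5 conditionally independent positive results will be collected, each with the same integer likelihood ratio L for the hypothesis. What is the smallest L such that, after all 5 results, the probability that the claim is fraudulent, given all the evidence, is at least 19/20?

5

Prior odds = 0.0083/0.9917 = 83/9917.
Target odds = 0.95/0.05 = 19.
Need L⁵ ≥ 19 ÷ (83/9917) = 188423/83.
4⁵ = 1024 < 188423/83 ≤ 3125 = 5⁵, so L = 5.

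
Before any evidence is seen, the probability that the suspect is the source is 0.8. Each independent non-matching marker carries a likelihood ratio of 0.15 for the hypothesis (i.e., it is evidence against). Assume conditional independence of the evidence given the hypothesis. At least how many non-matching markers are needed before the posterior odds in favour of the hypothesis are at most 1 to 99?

4

Prior odds: 0.8 ÷ 0.2 = 4.
Likelihood ratio per non-matching marker = 0.15.
Target odds = 1/99.
Need 4 × 0.15ⁿ ≤ 1/99, i.e. 0.15ⁿ ≤ 1/396.
0.15³ = 0.003375 is still above 1/396 but 0.15⁴ = 81/160000 is at or below it, so n = 4.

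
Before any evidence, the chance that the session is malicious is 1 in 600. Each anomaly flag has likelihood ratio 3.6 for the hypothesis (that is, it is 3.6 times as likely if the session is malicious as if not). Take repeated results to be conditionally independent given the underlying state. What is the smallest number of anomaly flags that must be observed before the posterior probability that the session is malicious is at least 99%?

Prior odds = (1/600)/(599/600) = 1/599.
Likelihood ratio per anomaly flag = 3.6.
Target posterior odds = 0.99/0.01 = 99.
Require 3.6ⁿ ≥ 99 ÷ (1/599) = 59301.
3.6⁸ ≈28211.1 falls short of 59301 but 3.6⁹ ≈101560 reaches it, so n = 9.

9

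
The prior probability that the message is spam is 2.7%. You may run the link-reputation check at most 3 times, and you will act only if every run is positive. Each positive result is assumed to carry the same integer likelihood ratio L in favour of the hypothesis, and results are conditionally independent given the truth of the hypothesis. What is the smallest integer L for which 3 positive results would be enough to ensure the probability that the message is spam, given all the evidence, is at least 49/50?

13

Prior odds = 0.027/0.973 = 27/973.
Target odds = 0.98/0.02 = 49.
Need L³ ≥ 49 ÷ (27/973) = 47677/27.
12³ = 1728 < 47677/27 ≤ 2197 = 13³, so L = 13.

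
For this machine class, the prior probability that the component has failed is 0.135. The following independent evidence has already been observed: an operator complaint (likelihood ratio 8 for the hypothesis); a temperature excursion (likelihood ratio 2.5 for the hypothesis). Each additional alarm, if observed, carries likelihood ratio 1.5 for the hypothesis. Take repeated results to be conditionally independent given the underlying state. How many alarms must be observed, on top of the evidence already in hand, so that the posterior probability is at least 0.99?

9

Prior odds = 0.135/0.865 = 27/173.
Combined Bayes factor of the evidence already in hand = 8 × 2.5 = 20.
Odds after that evidence = (27/173) × 20 = 540/173.
Target odds = 0.99/0.01 = 99.
Need 1.5ⁿ ≥ 99 ÷ (540/173) = 1903/60.
1.5⁸ = 25.62890625 falls short of 1903/60 but 1.5⁹ = 19683/512 reaches it, so n = 9.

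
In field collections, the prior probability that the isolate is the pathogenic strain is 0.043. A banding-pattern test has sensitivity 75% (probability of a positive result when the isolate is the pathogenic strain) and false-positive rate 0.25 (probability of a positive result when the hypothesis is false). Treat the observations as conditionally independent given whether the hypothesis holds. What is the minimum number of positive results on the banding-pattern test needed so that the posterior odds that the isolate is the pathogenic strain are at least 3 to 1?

Prior odds: 0.043 ÷ 0.957 = 43/957.
Likelihood ratio of a positive result = 0.75/0.25 = 3.
Target odds = 3.
Need (43/957) × 3ⁿ ≥ 3, i.e. 3ⁿ ≥ 2871/43.
3³ = 27 falls short of 2871/43 but 3⁴ = 81 reaches it, so n = 4.

4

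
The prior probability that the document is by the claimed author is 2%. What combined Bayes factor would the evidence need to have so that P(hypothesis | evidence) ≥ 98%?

2401

Prior odds = 0.02/0.98 = 1/49.
Target odds = 0.98/0.02 = 49.
Required Bayes factor = 49 ÷ (1/49) = 2401.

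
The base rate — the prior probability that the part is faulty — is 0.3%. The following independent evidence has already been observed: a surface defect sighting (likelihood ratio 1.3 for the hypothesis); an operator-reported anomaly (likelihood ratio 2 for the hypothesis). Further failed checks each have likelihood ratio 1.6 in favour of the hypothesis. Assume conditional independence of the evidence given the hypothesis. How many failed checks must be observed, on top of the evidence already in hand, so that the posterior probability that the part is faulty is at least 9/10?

Prior odds = 0.003/0.997 = 3/997.
Combined Bayes factor of the evidence already in hand = 1.3 × 2 = 2.6.
Odds after that evidence = (3/997) × 2.6 = 39/4985.
Target odds = 0.9/0.1 = 9.
Need 1.6ⁿ ≥ 9 ÷ (39/4985) = 14955/13.
1.6¹⁴ ≈720.576 falls short of 14955/13 but 1.6¹⁵ ≈1152.92 reaches it, so n = 15.

15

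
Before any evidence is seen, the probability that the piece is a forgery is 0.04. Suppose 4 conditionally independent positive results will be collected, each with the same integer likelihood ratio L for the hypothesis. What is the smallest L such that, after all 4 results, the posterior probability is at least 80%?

4

Prior odds = 0.04/0.96 = 1/24.
Target odds = 0.8/0.2 = 4.
Need L⁴ ≥ 4 ÷ (1/24) = 96.
3⁴ = 81 < 96 ≤ 256 = 4⁴, so L = 4.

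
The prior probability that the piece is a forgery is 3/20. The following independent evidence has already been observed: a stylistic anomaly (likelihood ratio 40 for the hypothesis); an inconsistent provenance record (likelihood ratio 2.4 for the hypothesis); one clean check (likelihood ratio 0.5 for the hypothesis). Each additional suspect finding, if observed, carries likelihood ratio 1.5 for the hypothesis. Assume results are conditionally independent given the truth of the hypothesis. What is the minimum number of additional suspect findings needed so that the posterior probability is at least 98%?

5

Prior odds = 0.15/0.85 = 3/17.
Combined Bayes factor of the evidence already in hand = 40 × 2.4 × 0.5 = 48.
Odds after that evidence = (3/17) × 48 = 144/17.
Target odds = 0.98/0.02 = 49.
Need 1.5ⁿ ≥ 49 ÷ (144/17) = 833/144.
1.5⁴ = 5.0625 falls short of 833/144 but 1.5⁵ = 7.59375 reaches it, so n = 5.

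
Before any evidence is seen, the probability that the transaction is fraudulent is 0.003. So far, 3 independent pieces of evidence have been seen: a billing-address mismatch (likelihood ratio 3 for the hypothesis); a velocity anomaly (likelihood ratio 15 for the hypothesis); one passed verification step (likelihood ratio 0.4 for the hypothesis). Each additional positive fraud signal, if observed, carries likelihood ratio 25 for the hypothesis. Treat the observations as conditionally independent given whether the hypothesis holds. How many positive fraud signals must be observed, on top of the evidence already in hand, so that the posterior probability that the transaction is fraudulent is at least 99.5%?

Prior odds = 0.003/0.997 = 3/997.
Combined Bayes factor of the evidence already in hand = 3 × 15 × 0.4 = 18.
Odds after that evidence = (3/997) × 18 = 54/997.
Target odds = 0.995/0.005 = 199.
Need 25ⁿ ≥ 199 ÷ (54/997) = 198403/54.
25² = 625 falls short of 198403/54 but 25³ = 15625 reaches it, so n = 3.

3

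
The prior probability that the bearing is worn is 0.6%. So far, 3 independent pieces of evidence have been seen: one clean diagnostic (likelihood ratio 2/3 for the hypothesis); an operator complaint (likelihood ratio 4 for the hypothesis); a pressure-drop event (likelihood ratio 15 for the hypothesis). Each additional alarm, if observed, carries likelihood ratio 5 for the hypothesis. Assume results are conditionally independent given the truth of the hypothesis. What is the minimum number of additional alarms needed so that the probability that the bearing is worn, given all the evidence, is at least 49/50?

Prior odds = 0.006/0.994 = 3/497.
Combined Bayes factor of the evidence already in hand = (2/3) × 4 × 15 = 40.
Odds after that evidence = (3/497) × 40 = 120/497.
Target odds = 0.98/0.02 = 49.
Need 5ⁿ ≥ 49 ÷ (120/497) = 24353/120.
5³ = 125 falls short of 24353/120 but 5⁴ = 625 reaches it, so n = 4.

4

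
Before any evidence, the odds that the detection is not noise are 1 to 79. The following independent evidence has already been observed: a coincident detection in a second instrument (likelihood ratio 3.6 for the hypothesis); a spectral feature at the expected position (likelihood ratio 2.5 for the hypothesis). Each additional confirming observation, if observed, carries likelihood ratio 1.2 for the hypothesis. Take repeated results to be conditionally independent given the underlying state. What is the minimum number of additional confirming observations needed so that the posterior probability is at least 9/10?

Prior odds = 1/79.
Combined Bayes factor of the evidence already in hand = 3.6 × 2.5 = 9.
Odds after that evidence = (1/79) × 9 = 9/79.
Target odds = 0.9/0.1 = 9.
Need 1.2ⁿ ≥ 9 ÷ (9/79) = 79.
1.2²³ ≈66.2474 falls short of 79 but 1.2²⁴ ≈79.4968 reaches it, so n = 24.

24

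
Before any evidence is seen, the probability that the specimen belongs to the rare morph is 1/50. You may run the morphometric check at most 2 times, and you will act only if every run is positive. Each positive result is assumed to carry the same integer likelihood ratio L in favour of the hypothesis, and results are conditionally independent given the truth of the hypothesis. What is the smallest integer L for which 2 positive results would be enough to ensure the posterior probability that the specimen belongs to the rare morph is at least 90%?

21

Prior odds = 0.02/0.98 = 1/49.
Target odds = 0.9/0.1 = 9.
Need L² ≥ 9 ÷ (1/49) = 441.
20² = 400 < 441 ≤ 441 = 21², so L = 21.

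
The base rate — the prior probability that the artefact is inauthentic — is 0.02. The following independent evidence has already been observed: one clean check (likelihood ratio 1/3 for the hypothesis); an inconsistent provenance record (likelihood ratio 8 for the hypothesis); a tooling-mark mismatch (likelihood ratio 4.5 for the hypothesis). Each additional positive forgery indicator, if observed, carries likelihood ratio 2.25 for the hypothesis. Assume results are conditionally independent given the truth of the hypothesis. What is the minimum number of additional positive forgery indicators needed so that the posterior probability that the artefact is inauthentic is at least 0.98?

7

Prior odds = 0.02/0.98 = 1/49.
Combined Bayes factor of the evidence already in hand = (1/3) × 8 × 4.5 = 12.
Odds after that evidence = (1/49) × 12 = 12/49.
Target odds = 0.98/0.02 = 49.
Need 2.25ⁿ ≥ 49 ÷ (12/49) = 2401/12.
2.25⁶ = 531441/4096 falls short of 2401/12 but 2.25⁷ = 4782969/16384 reaches it, so n = 7.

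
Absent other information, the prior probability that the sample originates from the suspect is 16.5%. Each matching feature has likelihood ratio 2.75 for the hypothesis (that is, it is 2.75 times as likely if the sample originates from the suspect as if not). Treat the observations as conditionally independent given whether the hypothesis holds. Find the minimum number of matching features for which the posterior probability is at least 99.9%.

Prior odds: 0.165 ÷ 0.835 = 33/167.
Likelihood ratio per matching feature = 2.75.
Target posterior odds = 0.999/0.001 = 999.
Need (33/167) × 2.75ⁿ ≥ 999, i.e. 2.75ⁿ ≥ 55611/11.
2.75⁸ = 214358881/65536 falls short of 55611/11 but 2.75⁹ ≈8994.86 reaches it, so n = 9.

9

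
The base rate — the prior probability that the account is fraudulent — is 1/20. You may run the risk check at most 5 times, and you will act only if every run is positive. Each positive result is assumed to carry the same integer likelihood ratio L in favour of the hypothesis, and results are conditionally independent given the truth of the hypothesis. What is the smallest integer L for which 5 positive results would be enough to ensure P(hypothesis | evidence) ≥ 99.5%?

6

Prior odds = 0.05/0.95 = 1/19.
Target odds = 0.995/0.005 = 199.
Need L⁵ ≥ 199 ÷ (1/19) = 3781.
5⁵ = 3125 < 3781 ≤ 7776 = 6⁵, so L = 6.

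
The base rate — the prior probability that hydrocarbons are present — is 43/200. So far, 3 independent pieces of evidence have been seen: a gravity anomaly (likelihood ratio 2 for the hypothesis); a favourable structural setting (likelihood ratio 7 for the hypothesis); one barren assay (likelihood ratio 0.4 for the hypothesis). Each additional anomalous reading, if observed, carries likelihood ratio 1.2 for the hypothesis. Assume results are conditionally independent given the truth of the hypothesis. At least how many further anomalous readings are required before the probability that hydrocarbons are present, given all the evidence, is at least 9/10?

10

Prior odds = 0.215/0.785 = 43/157.
Combined Bayes factor of the evidence already in hand = 2 × 7 × 0.4 = 5.6.
Odds after that evidence = (43/157) × 5.6 = 1204/785.
Target odds = 0.9/0.1 = 9.
Need 1.2ⁿ ≥ 9 ÷ (1204/785) = 7065/1204.
1.2⁹ = 10077696/1953125 falls short of 7065/1204 but 1.2¹⁰ = 60466176/9765625 reaches it, so n = 10.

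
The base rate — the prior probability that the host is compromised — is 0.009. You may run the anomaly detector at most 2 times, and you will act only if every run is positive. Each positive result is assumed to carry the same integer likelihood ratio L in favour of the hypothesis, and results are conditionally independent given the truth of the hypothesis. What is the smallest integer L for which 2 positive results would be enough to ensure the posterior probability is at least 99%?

105

Prior odds = 0.009/0.991 = 9/991.
Target odds = 0.99/0.01 = 99.
Need L² ≥ 99 ÷ (9/991) = 10901.
104² = 10816 < 10901 ≤ 11025 = 105², so L = 105.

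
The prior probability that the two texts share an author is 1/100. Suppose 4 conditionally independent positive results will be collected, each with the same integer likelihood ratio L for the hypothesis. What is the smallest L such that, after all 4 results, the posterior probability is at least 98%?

9

Prior odds = 0.01/0.99 = 1/99.
Target odds = 0.98/0.02 = 49.
Need L⁴ ≥ 49 ÷ (1/99) = 4851.
8⁴ = 4096 < 4851 ≤ 6561 = 9⁴, so L = 9.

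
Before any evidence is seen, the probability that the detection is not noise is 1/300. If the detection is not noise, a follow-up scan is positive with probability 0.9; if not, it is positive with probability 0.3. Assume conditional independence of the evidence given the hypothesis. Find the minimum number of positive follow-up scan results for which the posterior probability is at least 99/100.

10

Prior odds: (1/300) ÷ (299/300) = 1/299.
Likelihood ratio of a positive = 0.9/0.3 = 3.
Target odds: 0.99 ÷ 0.01 = 99.
Need (1/299) × 3ⁿ ≥ 99, i.e. 3ⁿ ≥ 29601.
3⁹ = 19683 falls short of 29601 but 3¹⁰ = 59049 reaches it, so n = 10.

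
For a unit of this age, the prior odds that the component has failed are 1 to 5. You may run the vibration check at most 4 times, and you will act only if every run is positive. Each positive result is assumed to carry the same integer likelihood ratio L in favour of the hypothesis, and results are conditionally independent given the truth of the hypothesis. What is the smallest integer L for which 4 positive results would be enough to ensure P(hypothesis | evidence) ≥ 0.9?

3

Prior odds = 0.2.
Target odds = 0.9/0.1 = 9.
Need L⁴ ≥ 9 ÷ 0.2 = 45.
2⁴ = 16 < 45 ≤ 81 = 3⁴, so L = 3.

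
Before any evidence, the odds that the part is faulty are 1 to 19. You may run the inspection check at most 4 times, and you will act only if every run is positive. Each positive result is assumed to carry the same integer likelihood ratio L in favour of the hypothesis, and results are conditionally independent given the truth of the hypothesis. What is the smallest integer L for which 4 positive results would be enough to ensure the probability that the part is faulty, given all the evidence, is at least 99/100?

7

Prior odds = 1/19.
Target odds = 0.99/0.01 = 99.
Need L⁴ ≥ 99 ÷ (1/19) = 1881.
6⁴ = 1296 < 1881 ≤ 2401 = 7⁴, so L = 7.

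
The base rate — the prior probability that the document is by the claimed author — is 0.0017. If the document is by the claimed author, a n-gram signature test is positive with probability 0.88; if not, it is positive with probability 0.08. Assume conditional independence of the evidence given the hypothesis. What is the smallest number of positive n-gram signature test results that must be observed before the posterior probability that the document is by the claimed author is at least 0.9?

4

Prior odds: 0.0017 ÷ 0.9983 = 17/9983.
Likelihood ratio of a positive = 0.88/0.08 = 11.
Target odds: 0.9 ÷ 0.1 = 9.
Need (17/9983) × 11ⁿ ≥ 9, i.e. 11ⁿ ≥ 89847/17.
11³ = 1331 falls short of 89847/17 but 11⁴ = 14641 reaches it, so n = 4.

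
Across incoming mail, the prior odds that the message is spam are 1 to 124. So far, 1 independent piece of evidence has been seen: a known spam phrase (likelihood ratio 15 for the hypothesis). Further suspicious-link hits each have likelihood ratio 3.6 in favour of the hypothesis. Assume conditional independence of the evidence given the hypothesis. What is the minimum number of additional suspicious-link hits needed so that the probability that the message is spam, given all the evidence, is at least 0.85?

4

Prior odds = 1/124.
Bayes factor of the evidence already in hand = 15.
Odds after that evidence = (1/124) × 15 = 15/124.
Target odds = 0.85/0.15 = 17/3.
Need 3.6ⁿ ≥ 17/3 ÷ (15/124) = 2108/45.
3.6³ = 46.656 falls short of 2108/45 but 3.6⁴ = 167.9616 reaches it, so n = 4.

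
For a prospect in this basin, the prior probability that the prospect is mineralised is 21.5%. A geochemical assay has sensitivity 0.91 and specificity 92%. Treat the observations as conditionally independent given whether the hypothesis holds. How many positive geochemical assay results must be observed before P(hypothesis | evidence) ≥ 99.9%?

4

Prior odds: 0.215 ÷ 0.785 = 43/157.
False-positive rate = 1 − 0.92 = 0.08; likelihood ratio of a positive = 0.91/0.08 = 11.375.
Target posterior odds = 0.999/0.001 = 999.
Require 11.375ⁿ ≥ 999 ÷ (43/157) = 156843/43.
11.375³ = 753571/512 falls short of 156843/43 but 11.375⁴ = 68574961/4096 reaches it, so n = 4.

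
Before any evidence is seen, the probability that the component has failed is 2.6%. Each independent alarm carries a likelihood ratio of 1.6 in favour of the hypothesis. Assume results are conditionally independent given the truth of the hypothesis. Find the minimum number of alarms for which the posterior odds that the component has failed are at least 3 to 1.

11

Prior odds = 0.026/0.974 = 13/487.
Likelihood ratio per alarm = 1.6.
Target odds = 3.
Require 1.6ⁿ ≥ 3 ÷ (13/487) = 1461/13.
1.6¹⁰ ≈109.951 falls short of 1461/13 but 1.6¹¹ ≈175.922 reaches it, so n = 11.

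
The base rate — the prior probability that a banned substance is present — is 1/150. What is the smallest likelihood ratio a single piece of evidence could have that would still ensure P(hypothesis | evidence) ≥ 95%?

2831

Prior odds = (1/150)/(149/150) = 1/149.
Target odds = 0.95/0.05 = 19.
Required Bayes factor = 19 ÷ (1/149) = 2831.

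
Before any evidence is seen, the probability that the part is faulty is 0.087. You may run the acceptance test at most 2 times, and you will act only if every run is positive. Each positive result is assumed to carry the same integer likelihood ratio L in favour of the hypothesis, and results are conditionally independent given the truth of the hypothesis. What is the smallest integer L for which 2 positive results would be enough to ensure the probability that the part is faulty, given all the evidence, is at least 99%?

Prior odds = 0.087/0.913 = 87/913.
Target odds = 0.99/0.01 = 99.
Need L² ≥ 99 ÷ (87/913) = 30129/29.
32² = 1024 < 30129/29 ≤ 1089 = 33², so L = 33.

33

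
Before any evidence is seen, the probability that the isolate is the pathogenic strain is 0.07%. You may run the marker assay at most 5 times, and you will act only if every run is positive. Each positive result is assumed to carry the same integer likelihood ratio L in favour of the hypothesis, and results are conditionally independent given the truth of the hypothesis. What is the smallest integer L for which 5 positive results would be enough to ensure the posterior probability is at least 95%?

Prior odds = 0.0007/0.9993 = 7/9993.
Target odds = 0.95/0.05 = 19.
Need L⁵ ≥ 19 ÷ (7/9993) = 189867/7.
7⁵ = 16807 < 189867/7 ≤ 32768 = 8⁵, so L = 8.

8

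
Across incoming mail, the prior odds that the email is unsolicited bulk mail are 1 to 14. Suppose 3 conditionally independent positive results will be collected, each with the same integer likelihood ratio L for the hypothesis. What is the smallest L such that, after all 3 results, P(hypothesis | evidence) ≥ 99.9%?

Prior odds = 1/14.
Target odds = 0.999/0.001 = 999.
Need L³ ≥ 999 ÷ (1/14) = 13986.
24³ = 13824 < 13986 ≤ 15625 = 25³, so L = 25.

25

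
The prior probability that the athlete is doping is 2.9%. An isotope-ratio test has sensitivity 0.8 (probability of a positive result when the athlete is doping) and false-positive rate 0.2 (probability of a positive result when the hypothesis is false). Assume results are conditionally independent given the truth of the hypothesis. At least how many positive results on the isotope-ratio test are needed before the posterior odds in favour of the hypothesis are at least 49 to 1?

6

Prior odds = 0.029/0.971 = 29/971.
Likelihood ratio of a positive result = 0.8/0.2 = 4.
Target odds = 49.
Require 4ⁿ ≥ 49 ÷ (29/971) = 47579/29.
4⁵ = 1024 falls short of 47579/29 but 4⁶ = 4096 reaches it, so n = 6.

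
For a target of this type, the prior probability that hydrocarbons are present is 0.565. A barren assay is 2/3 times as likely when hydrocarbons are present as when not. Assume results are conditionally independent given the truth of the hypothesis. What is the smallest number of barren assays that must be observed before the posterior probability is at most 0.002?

16

Prior odds = 0.565/0.435 = 113/87.
Likelihood ratio per barren assay = 2/3.
Target posterior odds = 0.002/0.998 = 1/499.
Require (2/3)ⁿ ≤ 1/499 ÷ (113/87) = 87/56387.
(2/3)¹⁵ = 32768/14348907 is still above 87/56387 but (2/3)¹⁶ = 65536/43046721 is at or below it, so n = 16.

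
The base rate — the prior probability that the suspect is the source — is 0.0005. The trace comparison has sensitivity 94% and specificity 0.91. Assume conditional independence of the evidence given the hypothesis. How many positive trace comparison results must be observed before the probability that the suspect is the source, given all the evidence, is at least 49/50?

Prior odds: 0.0005 ÷ 0.9995 = 1/1999.
False-positive rate = 1 − 0.91 = 0.09; likelihood ratio of a positive = 0.94/0.09 = 94/9.
Target odds: 0.98 ÷ 0.02 = 49.
Need (1/1999) × (94/9)ⁿ ≥ 49, i.e. (94/9)ⁿ ≥ 97951.
(94/9)⁴ = 78074896/6561 falls short of 97951 but (94/9)⁵ ≈124287 reaches it, so n = 5.

5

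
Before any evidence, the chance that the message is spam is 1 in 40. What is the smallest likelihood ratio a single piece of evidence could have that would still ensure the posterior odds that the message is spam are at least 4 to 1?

Prior odds = 0.025/0.975 = 1/39.
Target odds = 4.
Required Bayes factor = 4 ÷ (1/39) = 156.

156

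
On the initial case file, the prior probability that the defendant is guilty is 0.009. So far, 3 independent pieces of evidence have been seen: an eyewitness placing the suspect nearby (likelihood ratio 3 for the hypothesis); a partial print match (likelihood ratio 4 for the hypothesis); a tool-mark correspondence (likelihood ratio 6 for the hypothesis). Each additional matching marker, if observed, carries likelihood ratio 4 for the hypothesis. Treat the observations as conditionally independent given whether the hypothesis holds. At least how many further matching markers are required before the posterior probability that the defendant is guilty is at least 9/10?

Prior odds = 0.009/0.991 = 9/991.
Combined Bayes factor of the evidence already in hand = 3 × 4 × 6 = 72.
Odds after that evidence = (9/991) × 72 = 648/991.
Target odds = 0.9/0.1 = 9.
Need 4ⁿ ≥ 9 ÷ (648/991) = 991/72.
4¹ = 4 falls short of 991/72 but 4² = 16 reaches it, so n = 2.

2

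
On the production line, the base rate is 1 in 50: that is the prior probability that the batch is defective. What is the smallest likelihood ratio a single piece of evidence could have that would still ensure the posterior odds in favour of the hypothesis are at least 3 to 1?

Prior odds = 0.02/0.98 = 1/49.
Target odds = 3.
Required Bayes factor = 3 ÷ (1/49) = 147.

147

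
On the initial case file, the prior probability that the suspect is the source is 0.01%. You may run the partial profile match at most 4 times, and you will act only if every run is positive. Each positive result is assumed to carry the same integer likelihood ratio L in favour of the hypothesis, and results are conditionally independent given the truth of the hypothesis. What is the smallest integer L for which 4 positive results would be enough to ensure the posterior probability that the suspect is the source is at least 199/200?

Prior odds = 0.0001/0.9999 = 1/9999.
Target odds = 0.995/0.005 = 199.
Need L⁴ ≥ 199 ÷ (1/9999) = 1989801.
37⁴ = 1874161 < 1989801 ≤ 2085136 = 38⁴, so L = 38.

38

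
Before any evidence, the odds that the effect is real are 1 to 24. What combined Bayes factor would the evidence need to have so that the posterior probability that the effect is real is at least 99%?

2376

Prior odds = 1/24.
Target odds = 0.99/0.01 = 99.
Required Bayes factor = 99 ÷ (1/24) = 2376.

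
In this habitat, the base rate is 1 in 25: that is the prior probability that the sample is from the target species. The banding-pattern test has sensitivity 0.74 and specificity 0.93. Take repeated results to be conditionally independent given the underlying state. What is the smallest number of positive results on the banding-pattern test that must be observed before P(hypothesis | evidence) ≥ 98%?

3

Prior odds: 0.04 ÷ 0.96 = 1/24.
False-positive rate = 1 − 0.93 = 0.07; likelihood ratio of a positive = 0.74/0.07 = 74/7.
Target odds: 0.98 ÷ 0.02 = 49.
Need (1/24) × (74/7)ⁿ ≥ 49, i.e. (74/7)ⁿ ≥ 1176.
(74/7)² = 5476/49 falls short of 1176 but (74/7)³ = 405224/343 reaches it, so n = 3.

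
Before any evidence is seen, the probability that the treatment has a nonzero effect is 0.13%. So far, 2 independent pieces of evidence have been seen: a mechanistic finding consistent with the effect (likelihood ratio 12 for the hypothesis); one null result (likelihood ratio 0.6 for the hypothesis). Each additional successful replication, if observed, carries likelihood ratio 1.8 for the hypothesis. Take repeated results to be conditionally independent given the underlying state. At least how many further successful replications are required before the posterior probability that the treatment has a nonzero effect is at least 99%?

Prior odds = 0.0013/0.9987 = 13/9987.
Combined Bayes factor of the evidence already in hand = 12 × 0.6 = 7.2.
Odds after that evidence = (13/9987) × 7.2 = 156/16645.
Target odds = 0.99/0.01 = 99.
Need 1.8ⁿ ≥ 99 ÷ (156/16645) = 549285/52.
1.8¹⁵ ≈6746.64 falls short of 549285/52 but 1.8¹⁶ ≈12144 reaches it, so n = 16.

16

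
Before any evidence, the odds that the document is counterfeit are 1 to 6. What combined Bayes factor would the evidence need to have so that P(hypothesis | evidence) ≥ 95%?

Prior odds = 1/6.
Target odds = 0.95/0.05 = 19.
Required Bayes factor = 19 ÷ (1/6) = 114.

114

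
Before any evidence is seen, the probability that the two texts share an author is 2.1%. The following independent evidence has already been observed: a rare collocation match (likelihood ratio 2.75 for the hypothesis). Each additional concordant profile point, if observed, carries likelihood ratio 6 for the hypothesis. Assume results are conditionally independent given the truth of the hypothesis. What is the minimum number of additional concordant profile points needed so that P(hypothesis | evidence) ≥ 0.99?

Prior odds = 0.021/0.979 = 21/979.
Bayes factor of the evidence already in hand = 2.75.
Odds after that evidence = (21/979) × 2.75 = 21/356.
Target odds = 0.99/0.01 = 99.
Need 6ⁿ ≥ 99 ÷ (21/356) = 11748/7.
6⁴ = 1296 falls short of 11748/7 but 6⁵ = 7776 reaches it, so n = 5.

5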